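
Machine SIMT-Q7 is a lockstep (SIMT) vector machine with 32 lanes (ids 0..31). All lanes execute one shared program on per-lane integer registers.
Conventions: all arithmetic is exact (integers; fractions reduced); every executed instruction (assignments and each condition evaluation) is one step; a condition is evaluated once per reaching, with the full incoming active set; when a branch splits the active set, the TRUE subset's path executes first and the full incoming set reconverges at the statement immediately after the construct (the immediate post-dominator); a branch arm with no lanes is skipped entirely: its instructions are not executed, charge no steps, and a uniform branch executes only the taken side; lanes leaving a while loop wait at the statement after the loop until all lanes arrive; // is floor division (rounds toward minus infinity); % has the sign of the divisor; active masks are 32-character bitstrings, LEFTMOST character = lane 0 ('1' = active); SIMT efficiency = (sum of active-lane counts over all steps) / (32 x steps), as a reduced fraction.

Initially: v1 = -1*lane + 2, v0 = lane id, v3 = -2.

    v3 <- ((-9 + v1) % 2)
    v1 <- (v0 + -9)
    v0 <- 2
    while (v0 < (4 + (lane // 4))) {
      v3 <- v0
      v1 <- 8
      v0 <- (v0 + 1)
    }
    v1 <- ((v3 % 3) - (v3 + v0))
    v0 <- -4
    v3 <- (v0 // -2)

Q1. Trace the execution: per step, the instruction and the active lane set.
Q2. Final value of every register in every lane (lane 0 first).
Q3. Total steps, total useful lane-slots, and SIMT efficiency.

step 0: v3 <- ((-9 + v1) % 2)        11111111111111111111111111111111
step 1: v1 <- (v0 + -9)              11111111111111111111111111111111
step 2: v0 <- 2                      11111111111111111111111111111111
step 3: eval (v0 < (4 + (lane // 4))) 11111111111111111111111111111111
step 4: v3 <- v0                     11111111111111111111111111111111
step 5: v1 <- 8                      11111111111111111111111111111111
step 6: v0 <- (v0 + 1)               11111111111111111111111111111111
step 7: eval (v0 < (4 + (lane // 4))) 11111111111111111111111111111111
step 8: v3 <- v0                     11111111111111111111111111111111
step 9: v1 <- 8                      11111111111111111111111111111111
step 10: v0 <- (v0 + 1)               11111111111111111111111111111111
step 11: eval (v0 < (4 + (lane // 4))) 11111111111111111111111111111111
step 12: v3 <- v0                     00001111111111111111111111111111
step 13: v1 <- 8                      00001111111111111111111111111111
step 14: v0 <- (v0 + 1)               00001111111111111111111111111111
step 15: eval (v0 < (4 + (lane // 4))) 00001111111111111111111111111111
step 16: v3 <- v0                     00000000111111111111111111111111
step 17: v1 <- 8                      00000000111111111111111111111111
step 18: v0 <- (v0 + 1)               00000000111111111111111111111111
step 19: eval (v0 < (4 + (lane // 4))) 00000000111111111111111111111111
step 20: v3 <- v0                     00000000000011111111111111111111
step 21: v1 <- 8                      00000000000011111111111111111111
step 22: v0 <- (v0 + 1)               00000000000011111111111111111111
step 23: eval (v0 < (4 + (lane // 4))) 00000000000011111111111111111111
step 24: v3 <- v0                     00000000000000001111111111111111
step 25: v1 <- 8                      00000000000000001111111111111111
step 26: v0 <- (v0 + 1)               00000000000000001111111111111111
step 27: eval (v0 < (4 + (lane // 4))) 00000000000000001111111111111111
step 28: v3 <- v0                     00000000000000000000111111111111
step 29: v1 <- 8                      00000000000000000000111111111111
step 30: v0 <- (v0 + 1)               00000000000000000000111111111111
step 31: eval (v0 < (4 + (lane // 4))) 00000000000000000000111111111111
step 32: v3 <- v0                     00000000000000000000000011111111
step 33: v1 <- 8                      00000000000000000000000011111111
step 34: v0 <- (v0 + 1)               00000000000000000000000011111111
step 35: eval (v0 < (4 + (lane // 4))) 00000000000000000000000011111111
step 36: v3 <- v0                     00000000000000000000000000001111
step 37: v1 <- 8                      00000000000000000000000000001111
step 38: v0 <- (v0 + 1)               00000000000000000000000000001111
step 39: eval (v0 < (4 + (lane // 4))) 00000000000000000000000000001111
step 40: v1 <- ((v3 % 3) - (v3 + v0)) 11111111111111111111111111111111
step 41: v0 <- -4                     11111111111111111111111111111111
step 42: v3 <- (v0 // -2)             11111111111111111111111111111111

Answer: 43 steps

v1: -7,-7,-7,-7,-8,-8,-8,-8,-9,-9,-9,-9,-13,-13,-13,-13,-14,-14,-14,-14,-15,-15,-15,-15,-19,-19,-19,-19,-20,-20,-20,-20
v0: -4,-4,-4,-4,-4,-4,-4,-4,-4,-4,-4,-4,-4,-4,-4,-4,-4,-4,-4,-4,-4,-4,-4,-4,-4,-4,-4,-4,-4,-4,-4,-4
v3: 2,2,2,2,2,2,2,2,2,2,2,2,2,2,2,2,2,2,2,2,2,2,2,2,2,2,2,2,2,2,2,2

steps = 43; useful = 928; efficiency = 928/1376 = 29/43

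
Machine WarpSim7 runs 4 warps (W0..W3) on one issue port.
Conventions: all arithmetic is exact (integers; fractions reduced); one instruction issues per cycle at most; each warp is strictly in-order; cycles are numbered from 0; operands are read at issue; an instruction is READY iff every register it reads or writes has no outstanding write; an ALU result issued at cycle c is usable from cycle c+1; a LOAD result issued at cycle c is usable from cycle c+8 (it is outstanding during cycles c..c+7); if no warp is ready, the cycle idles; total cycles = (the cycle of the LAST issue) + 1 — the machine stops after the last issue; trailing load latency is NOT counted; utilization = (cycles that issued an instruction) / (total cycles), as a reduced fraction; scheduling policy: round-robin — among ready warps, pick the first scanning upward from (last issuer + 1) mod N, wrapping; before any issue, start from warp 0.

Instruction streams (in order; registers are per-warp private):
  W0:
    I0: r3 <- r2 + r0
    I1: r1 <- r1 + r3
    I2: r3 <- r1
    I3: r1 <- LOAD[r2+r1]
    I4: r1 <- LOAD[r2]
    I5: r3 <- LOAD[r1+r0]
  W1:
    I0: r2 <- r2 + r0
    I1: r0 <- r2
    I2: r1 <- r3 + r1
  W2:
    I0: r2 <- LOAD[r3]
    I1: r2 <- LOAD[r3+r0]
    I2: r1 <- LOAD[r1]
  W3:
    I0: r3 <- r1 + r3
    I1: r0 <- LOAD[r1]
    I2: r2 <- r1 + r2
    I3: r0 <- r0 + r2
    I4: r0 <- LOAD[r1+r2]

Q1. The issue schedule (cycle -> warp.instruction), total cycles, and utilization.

cycle 0: W0.I0
cycle 1: W1.I0
cycle 2: W2.I0
cycle 3: W3.I0
cycle 4: W0.I1
cycle 5: W1.I1
cycle 6: W3.I1
cycle 7: W0.I2
cycle 8: W1.I2
cycle 9: W3.I2
cycle 10: W0.I3
cycle 11: W2.I1
cycle 12: W2.I2
cycle 13: idle
cycle 14: W3.I3
cycle 15: W3.I4
cycle 16: idle
cycle 17: idle
cycle 18: W0.I4
cycle 19: idle
cycle 20: idle
cycle 21: idle
cycle 22: idle
cycle 23: idle
cycle 24: idle
cycle 25: idle
cycle 26: W0.I5

Answer: 27 cycles, utilization 17/27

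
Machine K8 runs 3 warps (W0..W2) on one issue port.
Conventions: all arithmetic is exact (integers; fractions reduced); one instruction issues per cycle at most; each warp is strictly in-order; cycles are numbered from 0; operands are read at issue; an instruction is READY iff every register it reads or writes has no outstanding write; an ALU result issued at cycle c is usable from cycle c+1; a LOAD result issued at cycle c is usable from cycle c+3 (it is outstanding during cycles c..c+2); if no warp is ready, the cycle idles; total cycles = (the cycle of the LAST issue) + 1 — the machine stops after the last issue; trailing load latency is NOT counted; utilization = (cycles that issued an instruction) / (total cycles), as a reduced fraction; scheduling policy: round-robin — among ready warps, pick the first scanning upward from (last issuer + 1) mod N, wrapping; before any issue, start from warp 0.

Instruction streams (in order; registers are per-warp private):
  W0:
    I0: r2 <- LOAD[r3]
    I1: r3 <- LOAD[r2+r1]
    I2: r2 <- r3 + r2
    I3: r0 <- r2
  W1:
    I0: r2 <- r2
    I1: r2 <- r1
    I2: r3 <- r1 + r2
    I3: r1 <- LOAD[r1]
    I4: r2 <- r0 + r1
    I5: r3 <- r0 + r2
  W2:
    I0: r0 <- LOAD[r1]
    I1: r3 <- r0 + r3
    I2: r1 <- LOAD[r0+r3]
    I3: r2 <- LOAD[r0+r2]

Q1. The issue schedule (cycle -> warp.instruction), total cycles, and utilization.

cycle 0: W0.I0
cycle 1: W1.I0
cycle 2: W2.I0
cycle 3: W0.I1
cycle 4: W1.I1
cycle 5: W2.I1
cycle 6: W0.I2
cycle 7: W1.I2
cycle 8: W2.I2
cycle 9: W0.I3
cycle 10: W1.I3
cycle 11: W2.I3
cycle 12: idle
cycle 13: W1.I4
cycle 14: W1.I5

Answer: 15 cycles, utilization 14/15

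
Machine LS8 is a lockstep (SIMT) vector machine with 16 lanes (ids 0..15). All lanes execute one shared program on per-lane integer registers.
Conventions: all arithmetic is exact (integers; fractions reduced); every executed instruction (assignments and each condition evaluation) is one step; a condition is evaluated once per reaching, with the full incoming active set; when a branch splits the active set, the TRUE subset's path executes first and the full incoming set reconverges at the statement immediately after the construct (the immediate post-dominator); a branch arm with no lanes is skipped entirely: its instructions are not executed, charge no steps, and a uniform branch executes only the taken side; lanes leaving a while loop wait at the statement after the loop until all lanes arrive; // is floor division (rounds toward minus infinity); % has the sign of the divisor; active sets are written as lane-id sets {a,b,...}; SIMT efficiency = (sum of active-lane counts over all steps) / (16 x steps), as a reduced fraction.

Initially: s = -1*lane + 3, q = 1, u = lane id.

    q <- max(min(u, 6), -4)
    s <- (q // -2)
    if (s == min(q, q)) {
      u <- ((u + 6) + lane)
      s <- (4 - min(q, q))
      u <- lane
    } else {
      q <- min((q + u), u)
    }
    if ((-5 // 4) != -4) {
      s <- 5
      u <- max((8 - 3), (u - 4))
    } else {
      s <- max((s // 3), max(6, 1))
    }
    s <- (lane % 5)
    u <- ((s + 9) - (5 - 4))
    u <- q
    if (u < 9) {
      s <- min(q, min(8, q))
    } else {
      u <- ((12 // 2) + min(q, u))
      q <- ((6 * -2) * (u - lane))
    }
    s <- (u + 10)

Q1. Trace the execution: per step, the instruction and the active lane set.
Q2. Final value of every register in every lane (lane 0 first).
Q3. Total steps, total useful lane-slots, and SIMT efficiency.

step 0: q <- max(min(u, 6), -4)      {0,1,2,3,4,5,6,7,8,9,10,11,12,13,14,15}
step 1: s <- (q // -2)               {0,1,2,3,4,5,6,7,8,9,10,11,12,13,14,15}
step 2: eval (s == min(q, q))        {0,1,2,3,4,5,6,7,8,9,10,11,12,13,14,15}
step 3: u <- ((u + 6) + lane)        {0}
step 4: s <- (4 - min(q, q))         {0}
step 5: u <- lane                    {0}
step 6: q <- min((q + u), u)         {1,2,3,4,5,6,7,8,9,10,11,12,13,14,15}
step 7: eval ((-5 // 4) != -4)       {0,1,2,3,4,5,6,7,8,9,10,11,12,13,14,15}
step 8: s <- 5                       {0,1,2,3,4,5,6,7,8,9,10,11,12,13,14,15}
step 9: u <- max((8 - 3), (u - 4))   {0,1,2,3,4,5,6,7,8,9,10,11,12,13,14,15}
step 10: s <- (lane % 5)              {0,1,2,3,4,5,6,7,8,9,10,11,12,13,14,15}
step 11: u <- ((s + 9) - (5 - 4))     {0,1,2,3,4,5,6,7,8,9,10,11,12,13,14,15}
step 12: u <- q                       {0,1,2,3,4,5,6,7,8,9,10,11,12,13,14,15}
step 13: eval (u < 9)                 {0,1,2,3,4,5,6,7,8,9,10,11,12,13,14,15}
step 14: s <- min(q, min(8, q))       {0,1,2,3,4,5,6,7,8}
step 15: u <- ((12 // 2) + min(q, u)) {9,10,11,12,13,14,15}
step 16: q <- ((6 * -2) * (u - lane)) {9,10,11,12,13,14,15}
step 17: s <- (u + 10)                {0,1,2,3,4,5,6,7,8,9,10,11,12,13,14,15}

Answer: 18 steps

s: 10,11,12,13,14,15,16,17,18,25,26,27,28,29,30,31
q: 0,1,2,3,4,5,6,7,8,-72,-72,-72,-72,-72,-72,-72
u: 0,1,2,3,4,5,6,7,8,15,16,17,18,19,20,21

steps = 18; useful = 217; efficiency = 217/288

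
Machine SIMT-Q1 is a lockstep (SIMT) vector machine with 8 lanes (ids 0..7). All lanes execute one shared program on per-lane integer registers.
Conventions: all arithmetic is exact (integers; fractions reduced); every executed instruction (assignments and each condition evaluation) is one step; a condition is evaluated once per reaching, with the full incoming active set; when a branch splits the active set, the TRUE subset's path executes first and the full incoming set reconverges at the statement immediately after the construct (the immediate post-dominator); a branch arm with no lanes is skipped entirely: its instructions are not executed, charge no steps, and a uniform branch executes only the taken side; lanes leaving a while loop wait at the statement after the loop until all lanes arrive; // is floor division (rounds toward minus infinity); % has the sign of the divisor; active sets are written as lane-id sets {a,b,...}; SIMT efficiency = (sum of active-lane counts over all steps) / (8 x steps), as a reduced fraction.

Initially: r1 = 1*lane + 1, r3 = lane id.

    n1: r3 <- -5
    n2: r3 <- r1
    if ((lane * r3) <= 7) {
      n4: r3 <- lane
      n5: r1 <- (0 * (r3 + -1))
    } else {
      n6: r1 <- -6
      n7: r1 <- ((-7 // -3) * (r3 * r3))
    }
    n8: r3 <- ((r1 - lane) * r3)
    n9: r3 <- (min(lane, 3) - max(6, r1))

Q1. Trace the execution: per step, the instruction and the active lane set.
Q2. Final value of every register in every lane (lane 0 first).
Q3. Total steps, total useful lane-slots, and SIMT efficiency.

step 0: r3 <- -5                     {0,1,2,3,4,5,6,7}
step 1: r3 <- r1                     {0,1,2,3,4,5,6,7}
step 2: eval ((lane * r3) <= 7)      {0,1,2,3,4,5,6,7}
step 3: r3 <- lane                   {0,1,2}
step 4: r1 <- (0 * (r3 + -1))        {0,1,2}
step 5: r1 <- -6                     {3,4,5,6,7}
step 6: r1 <- ((-7 // -3) * (r3 * r3)) {3,4,5,6,7}
step 7: r3 <- ((r1 - lane) * r3)     {0,1,2,3,4,5,6,7}
step 8: r3 <- (min(lane, 3) - max(6, r1)) {0,1,2,3,4,5,6,7}

Answer: 9 steps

r1: 0,0,0,32,50,72,98,128
r3: -6,-5,-4,-29,-47,-69,-95,-125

steps = 9; useful = 56; efficiency = 56/72 = 7/9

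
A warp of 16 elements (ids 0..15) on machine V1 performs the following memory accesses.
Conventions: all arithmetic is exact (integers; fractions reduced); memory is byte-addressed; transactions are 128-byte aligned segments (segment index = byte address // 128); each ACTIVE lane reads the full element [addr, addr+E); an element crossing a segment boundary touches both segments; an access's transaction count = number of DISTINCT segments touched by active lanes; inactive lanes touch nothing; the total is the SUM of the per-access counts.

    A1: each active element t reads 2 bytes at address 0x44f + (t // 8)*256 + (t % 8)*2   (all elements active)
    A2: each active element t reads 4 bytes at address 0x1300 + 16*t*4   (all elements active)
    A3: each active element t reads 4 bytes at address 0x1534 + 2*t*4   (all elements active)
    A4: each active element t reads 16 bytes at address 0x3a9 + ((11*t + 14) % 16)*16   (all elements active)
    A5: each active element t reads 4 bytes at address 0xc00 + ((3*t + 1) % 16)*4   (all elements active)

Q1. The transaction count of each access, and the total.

A1: 2 transactions
A2: 8 transactions
A3: 2 transactions
A4: 3 transactions
A5: 1 transaction

Answer: 2,8,2,3,1; total 16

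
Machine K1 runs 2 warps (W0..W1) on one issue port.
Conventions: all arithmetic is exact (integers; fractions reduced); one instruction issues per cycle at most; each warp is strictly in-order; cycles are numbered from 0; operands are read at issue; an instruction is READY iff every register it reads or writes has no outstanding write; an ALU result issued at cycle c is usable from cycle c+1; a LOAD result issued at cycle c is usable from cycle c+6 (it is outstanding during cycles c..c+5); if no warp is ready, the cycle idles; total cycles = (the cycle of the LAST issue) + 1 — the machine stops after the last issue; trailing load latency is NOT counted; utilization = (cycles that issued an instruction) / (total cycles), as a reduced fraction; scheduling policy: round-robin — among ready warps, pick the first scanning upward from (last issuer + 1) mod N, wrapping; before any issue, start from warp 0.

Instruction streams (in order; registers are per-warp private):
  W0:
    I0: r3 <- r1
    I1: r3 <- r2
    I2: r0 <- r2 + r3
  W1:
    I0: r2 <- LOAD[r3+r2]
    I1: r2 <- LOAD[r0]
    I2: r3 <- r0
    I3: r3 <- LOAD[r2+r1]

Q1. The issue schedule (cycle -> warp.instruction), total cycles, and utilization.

cycle 0: W0.I0
cycle 1: W1.I0
cycle 2: W0.I1
cycle 3: W0.I2
cycle 4: idle
cycle 5: idle
cycle 6: idle
cycle 7: W1.I1
cycle 8: W1.I2
cycle 9: idle
cycle 10: idle
cycle 11: idle
cycle 12: idle
cycle 13: W1.I3

Answer: 14 cycles, utilization 1/2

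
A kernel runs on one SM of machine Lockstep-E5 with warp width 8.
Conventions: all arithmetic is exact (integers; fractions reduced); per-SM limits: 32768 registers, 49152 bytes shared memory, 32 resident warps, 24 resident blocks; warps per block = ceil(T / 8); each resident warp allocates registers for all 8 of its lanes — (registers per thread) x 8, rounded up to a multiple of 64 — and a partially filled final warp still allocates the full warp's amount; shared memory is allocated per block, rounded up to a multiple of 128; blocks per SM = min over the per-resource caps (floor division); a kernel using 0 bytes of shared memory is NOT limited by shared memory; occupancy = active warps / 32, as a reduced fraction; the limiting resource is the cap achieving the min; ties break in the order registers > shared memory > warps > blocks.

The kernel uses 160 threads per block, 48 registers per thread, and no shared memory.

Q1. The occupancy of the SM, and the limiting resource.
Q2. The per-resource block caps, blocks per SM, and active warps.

Answer: occupancy 5/8, limited by warps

registers: 4 blocks
shared memory: no limit (kernel uses none)
warps: 1 block
blocks: 24 blocks

Answer: 1 block, 20 active warps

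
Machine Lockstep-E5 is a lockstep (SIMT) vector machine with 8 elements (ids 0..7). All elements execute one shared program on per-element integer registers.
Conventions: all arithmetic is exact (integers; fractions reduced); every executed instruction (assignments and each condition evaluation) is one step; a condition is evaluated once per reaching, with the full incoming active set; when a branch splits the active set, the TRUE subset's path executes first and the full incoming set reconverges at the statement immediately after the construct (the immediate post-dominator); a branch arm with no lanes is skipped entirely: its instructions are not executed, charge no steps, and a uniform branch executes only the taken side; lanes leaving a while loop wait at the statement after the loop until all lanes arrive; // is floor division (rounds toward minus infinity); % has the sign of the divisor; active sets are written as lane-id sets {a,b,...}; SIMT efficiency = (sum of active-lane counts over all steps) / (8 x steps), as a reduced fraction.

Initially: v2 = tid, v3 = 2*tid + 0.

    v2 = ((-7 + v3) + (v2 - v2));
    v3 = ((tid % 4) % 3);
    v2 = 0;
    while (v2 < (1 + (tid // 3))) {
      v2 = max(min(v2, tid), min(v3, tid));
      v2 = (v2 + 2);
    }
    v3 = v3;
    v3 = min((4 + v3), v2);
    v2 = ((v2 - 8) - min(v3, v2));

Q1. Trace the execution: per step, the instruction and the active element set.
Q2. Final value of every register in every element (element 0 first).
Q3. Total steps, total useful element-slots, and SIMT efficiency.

step 0: v2 <- ((-7 + v3) + (v2 - v2)) {0,1,2,3,4,5,6,7}
step 1: v3 <- ((tid % 4) % 3)        {0,1,2,3,4,5,6,7}
step 2: v2 <- 0                      {0,1,2,3,4,5,6,7}
step 3: eval (v2 < (1 + (tid // 3))) {0,1,2,3,4,5,6,7}
step 4: v2 <- max(min(v2, tid), min(v3, tid)) {0,1,2,3,4,5,6,7}
step 5: v2 <- (v2 + 2)               {0,1,2,3,4,5,6,7}
step 6: eval (v2 < (1 + (tid // 3))) {0,1,2,3,4,5,6,7}
step 7: v2 <- max(min(v2, tid), min(v3, tid)) {7}
step 8: v2 <- (v2 + 2)               {7}
step 9: eval (v2 < (1 + (tid // 3))) {7}
step 10: v3 <- v3                     {0,1,2,3,4,5,6,7}
step 11: v3 <- min((4 + v3), v2)      {0,1,2,3,4,5,6,7}
step 12: v2 <- ((v2 - 8) - min(v3, v2)) {0,1,2,3,4,5,6,7}

Answer: 13 steps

v2: -8,-8,-8,-8,-8,-8,-8,-8
v3: 2,3,4,2,2,3,4,4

steps = 13; useful = 83; efficiency = 83/104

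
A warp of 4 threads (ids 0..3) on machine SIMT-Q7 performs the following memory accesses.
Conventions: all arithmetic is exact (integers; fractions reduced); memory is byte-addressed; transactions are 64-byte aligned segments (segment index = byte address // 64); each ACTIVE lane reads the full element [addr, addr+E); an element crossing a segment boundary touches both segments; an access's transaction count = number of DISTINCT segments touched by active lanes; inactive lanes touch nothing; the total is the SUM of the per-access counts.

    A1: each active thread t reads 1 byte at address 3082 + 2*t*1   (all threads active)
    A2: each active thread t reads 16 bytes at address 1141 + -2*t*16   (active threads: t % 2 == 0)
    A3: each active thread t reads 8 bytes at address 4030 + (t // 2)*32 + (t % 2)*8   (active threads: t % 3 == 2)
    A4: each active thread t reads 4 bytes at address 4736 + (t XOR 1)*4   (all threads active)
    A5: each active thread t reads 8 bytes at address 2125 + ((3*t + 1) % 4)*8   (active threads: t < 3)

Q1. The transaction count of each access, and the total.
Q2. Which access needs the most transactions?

A1: 1 transaction
A2: 3 transactions
A3: 1 transaction
A4: 1 transaction
A5: 1 transaction

Answer: 1,3,1,1,1; total 7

Answer: A2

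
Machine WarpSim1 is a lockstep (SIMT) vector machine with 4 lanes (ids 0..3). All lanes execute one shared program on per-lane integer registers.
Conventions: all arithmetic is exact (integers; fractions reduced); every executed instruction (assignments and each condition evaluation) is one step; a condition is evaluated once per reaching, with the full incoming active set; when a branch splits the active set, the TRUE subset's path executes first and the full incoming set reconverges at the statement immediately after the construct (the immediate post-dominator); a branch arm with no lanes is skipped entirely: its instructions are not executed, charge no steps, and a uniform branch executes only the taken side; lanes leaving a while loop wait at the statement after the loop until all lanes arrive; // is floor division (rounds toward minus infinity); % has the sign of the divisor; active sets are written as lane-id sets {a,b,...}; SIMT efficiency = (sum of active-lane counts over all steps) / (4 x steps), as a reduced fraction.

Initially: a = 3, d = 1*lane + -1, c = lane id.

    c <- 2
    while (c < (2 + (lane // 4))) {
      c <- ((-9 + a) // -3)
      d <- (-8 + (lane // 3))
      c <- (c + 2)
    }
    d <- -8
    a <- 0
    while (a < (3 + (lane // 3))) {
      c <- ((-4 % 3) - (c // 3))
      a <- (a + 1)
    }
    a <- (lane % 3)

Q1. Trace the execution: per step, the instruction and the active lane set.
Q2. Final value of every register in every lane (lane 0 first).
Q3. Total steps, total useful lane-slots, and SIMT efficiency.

step 0: c <- 2                       {0,1,2,3}
step 1: eval (c < (2 + (lane // 4))) {0,1,2,3}
step 2: d <- -8                      {0,1,2,3}
step 3: a <- 0                       {0,1,2,3}
step 4: eval (a < (3 + (lane // 3))) {0,1,2,3}
step 5: c <- ((-4 % 3) - (c // 3))   {0,1,2,3}
step 6: a <- (a + 1)                 {0,1,2,3}
step 7: eval (a < (3 + (lane // 3))) {0,1,2,3}
step 8: c <- ((-4 % 3) - (c // 3))   {0,1,2,3}
step 9: a <- (a + 1)                 {0,1,2,3}
step 10: eval (a < (3 + (lane // 3))) {0,1,2,3}
step 11: c <- ((-4 % 3) - (c // 3))   {0,1,2,3}
step 12: a <- (a + 1)                 {0,1,2,3}
step 13: eval (a < (3 + (lane // 3))) {0,1,2,3}
step 14: c <- ((-4 % 3) - (c // 3))   {3}
step 15: a <- (a + 1)                 {3}
step 16: eval (a < (3 + (lane // 3))) {3}
step 17: a <- (lane % 3)              {0,1,2,3}

Answer: 18 steps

a: 0,1,2,0
d: -8,-8,-8,-8
c: 2,2,2,2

steps = 18; useful = 63; efficiency = 63/72 = 7/8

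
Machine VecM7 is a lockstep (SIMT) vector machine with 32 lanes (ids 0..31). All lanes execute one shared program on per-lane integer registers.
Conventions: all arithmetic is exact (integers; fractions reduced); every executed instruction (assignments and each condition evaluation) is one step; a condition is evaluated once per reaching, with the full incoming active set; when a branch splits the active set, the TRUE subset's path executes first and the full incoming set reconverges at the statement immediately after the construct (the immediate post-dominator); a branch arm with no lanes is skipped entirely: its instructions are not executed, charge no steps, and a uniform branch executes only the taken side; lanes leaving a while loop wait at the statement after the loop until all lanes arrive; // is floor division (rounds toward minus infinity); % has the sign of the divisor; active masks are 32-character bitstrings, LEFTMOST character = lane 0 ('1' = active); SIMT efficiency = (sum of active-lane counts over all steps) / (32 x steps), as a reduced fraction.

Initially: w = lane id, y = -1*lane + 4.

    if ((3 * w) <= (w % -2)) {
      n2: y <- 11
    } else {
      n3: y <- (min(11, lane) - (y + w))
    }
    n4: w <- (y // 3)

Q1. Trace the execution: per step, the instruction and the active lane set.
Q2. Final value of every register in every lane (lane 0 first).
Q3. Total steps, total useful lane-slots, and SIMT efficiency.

step 0: eval ((3 * w) <= (w % -2))   11111111111111111111111111111111
step 1: y <- 11                      10000000000000000000000000000000
step 2: y <- (min(11, lane) - (y + w)) 01111111111111111111111111111111
step 3: w <- (y // 3)                11111111111111111111111111111111

Answer: 4 steps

w: 3,-1,-1,-1,0,0,0,1,1,1,2,2,2,2,2,2,2,2,2,2,2,2,2,2,2,2,2,2,2,2,2,2
y: 11,-3,-2,-1,0,1,2,3,4,5,6,7,7,7,7,7,7,7,7,7,7,7,7,7,7,7,7,7,7,7,7,7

steps = 4; useful = 96; efficiency = 96/128 = 3/4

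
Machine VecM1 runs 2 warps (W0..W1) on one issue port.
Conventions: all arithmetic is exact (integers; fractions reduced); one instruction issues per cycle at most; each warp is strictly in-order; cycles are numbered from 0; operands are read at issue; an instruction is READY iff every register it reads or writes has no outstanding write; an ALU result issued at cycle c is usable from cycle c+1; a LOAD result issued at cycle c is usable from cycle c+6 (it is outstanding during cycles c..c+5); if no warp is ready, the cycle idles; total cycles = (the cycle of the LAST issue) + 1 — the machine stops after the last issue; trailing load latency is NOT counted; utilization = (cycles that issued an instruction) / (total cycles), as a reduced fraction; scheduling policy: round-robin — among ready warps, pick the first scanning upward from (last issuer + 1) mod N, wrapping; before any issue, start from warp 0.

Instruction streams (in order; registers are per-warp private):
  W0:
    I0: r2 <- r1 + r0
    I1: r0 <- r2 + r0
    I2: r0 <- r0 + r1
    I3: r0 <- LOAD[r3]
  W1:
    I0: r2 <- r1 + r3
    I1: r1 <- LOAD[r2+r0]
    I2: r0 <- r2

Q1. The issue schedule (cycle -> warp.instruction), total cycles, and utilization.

cycle 0: W0.I0
cycle 1: W1.I0
cycle 2: W0.I1
cycle 3: W1.I1
cycle 4: W0.I2
cycle 5: W1.I2
cycle 6: W0.I3

Answer: 7 cycles, utilization 1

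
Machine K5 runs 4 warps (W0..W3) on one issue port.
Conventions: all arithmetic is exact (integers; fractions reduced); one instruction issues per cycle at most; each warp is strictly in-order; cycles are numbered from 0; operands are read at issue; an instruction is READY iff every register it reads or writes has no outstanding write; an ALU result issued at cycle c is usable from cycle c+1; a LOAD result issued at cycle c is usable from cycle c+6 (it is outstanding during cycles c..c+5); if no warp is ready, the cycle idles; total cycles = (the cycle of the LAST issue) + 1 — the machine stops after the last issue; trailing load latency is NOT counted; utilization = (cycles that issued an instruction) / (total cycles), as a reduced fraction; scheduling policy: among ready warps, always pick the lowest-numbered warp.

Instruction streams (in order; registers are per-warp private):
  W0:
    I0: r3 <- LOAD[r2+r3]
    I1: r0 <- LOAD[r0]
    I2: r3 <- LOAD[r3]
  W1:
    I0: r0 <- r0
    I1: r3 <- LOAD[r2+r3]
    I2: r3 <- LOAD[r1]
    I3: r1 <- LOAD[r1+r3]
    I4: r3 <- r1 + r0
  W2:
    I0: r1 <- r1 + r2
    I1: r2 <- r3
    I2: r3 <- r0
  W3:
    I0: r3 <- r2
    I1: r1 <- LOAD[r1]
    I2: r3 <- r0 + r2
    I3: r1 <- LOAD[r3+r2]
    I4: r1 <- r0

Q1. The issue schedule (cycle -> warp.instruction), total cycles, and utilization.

cycle 0: W0.I0
cycle 1: W0.I1
cycle 2: W1.I0
cycle 3: W1.I1
cycle 4: W2.I0
cycle 5: W2.I1
cycle 6: W0.I2
cycle 7: W2.I2
cycle 8: W3.I0
cycle 9: W1.I2
cycle 10: W3.I1
cycle 11: W3.I2
cycle 12: idle
cycle 13: idle
cycle 14: idle
cycle 15: W1.I3
cycle 16: W3.I3
cycle 17: idle
cycle 18: idle
cycle 19: idle
cycle 20: idle
cycle 21: W1.I4
cycle 22: W3.I4

Answer: 23 cycles, utilization 16/23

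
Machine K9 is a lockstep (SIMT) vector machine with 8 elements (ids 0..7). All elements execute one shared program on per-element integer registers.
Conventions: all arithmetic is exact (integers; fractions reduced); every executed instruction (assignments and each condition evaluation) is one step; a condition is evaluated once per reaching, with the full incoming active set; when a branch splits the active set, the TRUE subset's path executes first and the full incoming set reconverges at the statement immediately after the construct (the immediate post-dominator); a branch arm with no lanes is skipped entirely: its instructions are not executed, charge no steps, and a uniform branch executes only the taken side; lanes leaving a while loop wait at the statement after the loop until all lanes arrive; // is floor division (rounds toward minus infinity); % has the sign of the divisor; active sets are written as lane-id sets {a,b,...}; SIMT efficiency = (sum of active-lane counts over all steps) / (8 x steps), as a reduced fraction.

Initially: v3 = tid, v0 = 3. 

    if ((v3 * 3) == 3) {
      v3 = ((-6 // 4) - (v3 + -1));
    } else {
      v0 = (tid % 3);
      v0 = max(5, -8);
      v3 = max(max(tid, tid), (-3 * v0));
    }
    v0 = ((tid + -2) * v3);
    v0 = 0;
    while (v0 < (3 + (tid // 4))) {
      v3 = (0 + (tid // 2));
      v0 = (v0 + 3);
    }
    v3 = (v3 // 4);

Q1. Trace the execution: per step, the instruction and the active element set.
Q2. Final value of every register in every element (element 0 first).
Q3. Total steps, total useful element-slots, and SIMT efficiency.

step 0: eval ((v3 * 3) == 3)         {0,1,2,3,4,5,6,7}
step 1: v3 <- ((-6 // 4) - (v3 + -1)) {1}
step 2: v0 <- (tid % 3)              {0,2,3,4,5,6,7}
step 3: v0 <- max(5, -8)             {0,2,3,4,5,6,7}
step 4: v3 <- max(max(tid, tid), (-3 * v0)) {0,2,3,4,5,6,7}
step 5: v0 <- ((tid + -2) * v3)      {0,1,2,3,4,5,6,7}
step 6: v0 <- 0                      {0,1,2,3,4,5,6,7}
step 7: eval (v0 < (3 + (tid // 4))) {0,1,2,3,4,5,6,7}
step 8: v3 <- (0 + (tid // 2))       {0,1,2,3,4,5,6,7}
step 9: v0 <- (v0 + 3)               {0,1,2,3,4,5,6,7}
step 10: eval (v0 < (3 + (tid // 4))) {0,1,2,3,4,5,6,7}
step 11: v3 <- (0 + (tid // 2))       {4,5,6,7}
step 12: v0 <- (v0 + 3)               {4,5,6,7}
step 13: eval (v0 < (3 + (tid // 4))) {4,5,6,7}
step 14: v3 <- (v3 // 4)              {0,1,2,3,4,5,6,7}

Answer: 15 steps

v3: 0,0,0,0,0,0,0,0
v0: 3,3,3,3,6,6,6,6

steps = 15; useful = 98; efficiency = 98/120 = 49/60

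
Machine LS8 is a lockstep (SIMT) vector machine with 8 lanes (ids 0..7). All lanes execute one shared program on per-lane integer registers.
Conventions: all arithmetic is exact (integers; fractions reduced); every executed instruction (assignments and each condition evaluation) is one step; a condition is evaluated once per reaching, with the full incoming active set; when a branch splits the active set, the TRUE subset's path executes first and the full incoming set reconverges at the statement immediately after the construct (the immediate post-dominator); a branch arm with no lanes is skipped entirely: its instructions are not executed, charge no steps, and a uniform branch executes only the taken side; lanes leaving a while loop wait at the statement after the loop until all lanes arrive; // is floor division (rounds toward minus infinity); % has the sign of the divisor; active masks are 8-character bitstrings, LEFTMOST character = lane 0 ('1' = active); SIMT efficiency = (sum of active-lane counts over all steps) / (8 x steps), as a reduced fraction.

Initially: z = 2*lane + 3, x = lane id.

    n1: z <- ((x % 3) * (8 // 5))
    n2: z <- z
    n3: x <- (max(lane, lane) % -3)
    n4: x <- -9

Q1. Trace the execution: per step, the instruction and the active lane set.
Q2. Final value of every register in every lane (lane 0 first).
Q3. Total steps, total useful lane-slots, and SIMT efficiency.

step 0: z <- ((x % 3) * (8 // 5))    11111111
step 1: z <- z                       11111111
step 2: x <- (max(lane, lane) % -3)  11111111
step 3: x <- -9                      11111111

Answer: 4 steps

z: 0,1,2,0,1,2,0,1
x: -9,-9,-9,-9,-9,-9,-9,-9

steps = 4; useful = 32; efficiency = 32/32 = 1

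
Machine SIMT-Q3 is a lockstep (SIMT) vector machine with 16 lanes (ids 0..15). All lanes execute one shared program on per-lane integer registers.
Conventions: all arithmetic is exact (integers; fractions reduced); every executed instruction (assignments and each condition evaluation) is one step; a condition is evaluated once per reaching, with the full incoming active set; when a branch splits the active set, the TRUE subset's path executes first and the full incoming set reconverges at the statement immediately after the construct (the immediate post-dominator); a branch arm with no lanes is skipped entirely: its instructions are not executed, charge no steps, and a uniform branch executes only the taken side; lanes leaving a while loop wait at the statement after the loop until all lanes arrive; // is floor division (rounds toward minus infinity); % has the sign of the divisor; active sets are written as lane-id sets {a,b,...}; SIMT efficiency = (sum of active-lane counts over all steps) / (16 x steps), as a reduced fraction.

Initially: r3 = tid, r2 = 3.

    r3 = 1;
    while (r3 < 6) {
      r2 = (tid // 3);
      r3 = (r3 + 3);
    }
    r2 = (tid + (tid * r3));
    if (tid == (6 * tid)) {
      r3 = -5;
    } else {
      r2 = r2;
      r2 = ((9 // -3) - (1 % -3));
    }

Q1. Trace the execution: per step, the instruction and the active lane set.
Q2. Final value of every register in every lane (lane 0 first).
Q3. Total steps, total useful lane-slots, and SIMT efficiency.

step 0: r3 <- 1                      {0,1,2,3,4,5,6,7,8,9,10,11,12,13,14,15}
step 1: eval (r3 < 6)                {0,1,2,3,4,5,6,7,8,9,10,11,12,13,14,15}
step 2: r2 <- (tid // 3)             {0,1,2,3,4,5,6,7,8,9,10,11,12,13,14,15}
step 3: r3 <- (r3 + 3)               {0,1,2,3,4,5,6,7,8,9,10,11,12,13,14,15}
step 4: eval (r3 < 6)                {0,1,2,3,4,5,6,7,8,9,10,11,12,13,14,15}
step 5: r2 <- (tid // 3)             {0,1,2,3,4,5,6,7,8,9,10,11,12,13,14,15}
step 6: r3 <- (r3 + 3)               {0,1,2,3,4,5,6,7,8,9,10,11,12,13,14,15}
step 7: eval (r3 < 6)                {0,1,2,3,4,5,6,7,8,9,10,11,12,13,14,15}
step 8: r2 <- (tid + (tid * r3))     {0,1,2,3,4,5,6,7,8,9,10,11,12,13,14,15}
step 9: eval (tid == (6 * tid))      {0,1,2,3,4,5,6,7,8,9,10,11,12,13,14,15}
step 10: r3 <- -5                     {0}
step 11: r2 <- r2                     {1,2,3,4,5,6,7,8,9,10,11,12,13,14,15}
step 12: r2 <- ((9 // -3) - (1 % -3)) {1,2,3,4,5,6,7,8,9,10,11,12,13,14,15}

Answer: 13 steps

r3: -5,7,7,7,7,7,7,7,7,7,7,7,7,7,7,7
r2: 0,-1,-1,-1,-1,-1,-1,-1,-1,-1,-1,-1,-1,-1,-1,-1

steps = 13; useful = 191; efficiency = 191/208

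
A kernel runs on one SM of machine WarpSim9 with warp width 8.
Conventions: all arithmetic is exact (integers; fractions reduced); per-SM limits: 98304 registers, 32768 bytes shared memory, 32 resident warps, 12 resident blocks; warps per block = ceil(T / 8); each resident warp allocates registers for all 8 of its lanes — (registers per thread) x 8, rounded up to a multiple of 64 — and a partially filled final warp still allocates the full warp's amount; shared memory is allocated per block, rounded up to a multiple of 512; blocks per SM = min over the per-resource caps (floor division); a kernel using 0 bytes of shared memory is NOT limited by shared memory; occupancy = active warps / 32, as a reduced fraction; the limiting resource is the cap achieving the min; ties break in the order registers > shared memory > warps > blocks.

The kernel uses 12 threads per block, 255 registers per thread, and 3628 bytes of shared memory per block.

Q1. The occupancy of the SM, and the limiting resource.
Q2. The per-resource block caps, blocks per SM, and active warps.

Answer: occupancy 1/2, limited by shared memory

registers: 24 blocks
shared memory: 8 blocks
warps: 16 blocks
blocks: 12 blocks

Answer: 8 blocks, 16 active warps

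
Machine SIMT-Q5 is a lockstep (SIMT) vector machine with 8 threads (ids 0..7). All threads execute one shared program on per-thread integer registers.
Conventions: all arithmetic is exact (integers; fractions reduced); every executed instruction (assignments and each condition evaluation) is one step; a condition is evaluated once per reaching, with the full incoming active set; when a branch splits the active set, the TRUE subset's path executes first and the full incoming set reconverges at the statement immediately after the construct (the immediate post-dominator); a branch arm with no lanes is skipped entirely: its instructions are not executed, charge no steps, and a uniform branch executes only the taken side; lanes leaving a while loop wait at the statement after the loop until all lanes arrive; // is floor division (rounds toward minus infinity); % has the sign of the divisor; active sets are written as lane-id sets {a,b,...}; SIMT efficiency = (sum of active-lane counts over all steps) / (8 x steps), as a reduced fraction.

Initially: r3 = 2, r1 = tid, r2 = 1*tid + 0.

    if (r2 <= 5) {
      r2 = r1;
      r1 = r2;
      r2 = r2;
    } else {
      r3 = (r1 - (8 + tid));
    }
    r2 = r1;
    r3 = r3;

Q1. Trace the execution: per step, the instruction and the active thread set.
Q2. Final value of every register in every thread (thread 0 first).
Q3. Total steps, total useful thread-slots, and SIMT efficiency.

step 0: eval (r2 <= 5)               {0,1,2,3,4,5,6,7}
step 1: r2 <- r1                     {0,1,2,3,4,5}
step 2: r1 <- r2                     {0,1,2,3,4,5}
step 3: r2 <- r2                     {0,1,2,3,4,5}
step 4: r3 <- (r1 - (8 + tid))       {6,7}
step 5: r2 <- r1                     {0,1,2,3,4,5,6,7}
step 6: r3 <- r3                     {0,1,2,3,4,5,6,7}

Answer: 7 steps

r3: 2,2,2,2,2,2,-8,-8
r1: 0,1,2,3,4,5,6,7
r2: 0,1,2,3,4,5,6,7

steps = 7; useful = 44; efficiency = 44/56 = 11/14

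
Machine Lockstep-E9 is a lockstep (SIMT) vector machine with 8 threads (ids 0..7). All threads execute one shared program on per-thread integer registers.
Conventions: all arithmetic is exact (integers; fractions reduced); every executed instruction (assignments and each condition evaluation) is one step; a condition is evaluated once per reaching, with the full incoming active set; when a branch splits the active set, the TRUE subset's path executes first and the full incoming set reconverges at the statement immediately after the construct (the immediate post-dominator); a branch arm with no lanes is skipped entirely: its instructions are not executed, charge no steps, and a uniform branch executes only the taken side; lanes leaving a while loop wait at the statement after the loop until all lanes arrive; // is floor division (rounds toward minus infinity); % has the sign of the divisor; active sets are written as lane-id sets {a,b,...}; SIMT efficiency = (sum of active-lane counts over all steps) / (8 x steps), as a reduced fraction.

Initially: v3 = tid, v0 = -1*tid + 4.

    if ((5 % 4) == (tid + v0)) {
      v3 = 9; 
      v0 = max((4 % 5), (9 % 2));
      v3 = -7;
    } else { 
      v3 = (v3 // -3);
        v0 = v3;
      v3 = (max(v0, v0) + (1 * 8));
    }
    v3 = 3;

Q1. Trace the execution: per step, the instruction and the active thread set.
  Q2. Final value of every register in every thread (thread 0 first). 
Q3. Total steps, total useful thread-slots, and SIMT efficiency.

step 0: eval ((5 % 4) == (tid + v0)) {0,1,2,3,4,5,6,7}
step 1: v3 <- (v3 // -3)             {0,1,2,3,4,5,6,7}
step 2: v0 <- v3                     {0,1,2,3,4,5,6,7}
step 3: v3 <- (max(v0, v0) + (1 * 8)) {0,1,2,3,4,5,6,7}
step 4: v3 <- 3                      {0,1,2,3,4,5,6,7}

Answer: 5 steps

v3: 3,3,3,3,3,3,3,3
v0: 0,-1,-1,-1,-2,-2,-2,-3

steps = 5; useful = 40; efficiency = 40/40 = 1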